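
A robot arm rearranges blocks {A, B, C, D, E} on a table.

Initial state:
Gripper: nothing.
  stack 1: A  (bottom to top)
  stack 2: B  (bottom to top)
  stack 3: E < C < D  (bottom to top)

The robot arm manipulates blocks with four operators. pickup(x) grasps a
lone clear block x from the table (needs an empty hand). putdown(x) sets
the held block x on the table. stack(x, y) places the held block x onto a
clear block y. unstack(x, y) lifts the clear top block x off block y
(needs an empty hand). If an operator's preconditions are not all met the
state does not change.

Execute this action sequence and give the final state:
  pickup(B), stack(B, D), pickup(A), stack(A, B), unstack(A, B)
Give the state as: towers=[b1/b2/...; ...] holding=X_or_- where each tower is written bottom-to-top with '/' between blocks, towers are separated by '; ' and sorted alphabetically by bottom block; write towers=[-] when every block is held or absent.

towers=[E/C/D/B] holding=A

step 1 (pickup(B)): towers=[A; E/C/D] holding=B
step 2 (stack(B, D)): towers=[A; E/C/D/B] holding=-
step 3 (pickup(A)): towers=[E/C/D/B] holding=A
step 4 (stack(A, B)): towers=[E/C/D/B/A] holding=-
step 5 (unstack(A, B)): towers=[E/C/D/B] holding=A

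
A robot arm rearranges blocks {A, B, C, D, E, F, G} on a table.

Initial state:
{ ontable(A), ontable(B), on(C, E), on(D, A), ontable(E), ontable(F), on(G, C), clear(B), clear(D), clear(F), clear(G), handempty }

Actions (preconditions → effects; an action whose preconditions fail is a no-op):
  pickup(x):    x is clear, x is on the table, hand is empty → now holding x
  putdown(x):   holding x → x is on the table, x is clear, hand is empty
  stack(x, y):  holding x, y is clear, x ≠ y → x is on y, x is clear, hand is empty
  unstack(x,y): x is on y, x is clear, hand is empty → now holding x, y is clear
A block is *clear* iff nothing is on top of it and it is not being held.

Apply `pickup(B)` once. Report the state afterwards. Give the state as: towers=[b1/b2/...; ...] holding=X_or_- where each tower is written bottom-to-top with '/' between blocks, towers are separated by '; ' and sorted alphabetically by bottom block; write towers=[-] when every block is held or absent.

before: towers=[A/D; B; E/C/G; F] holding=-
pre[pickup(B)]: clear(B) ✓, ontable(B) ✓, handempty ✓
all met → apply pickup(B)
after:  towers=[A/D; E/C/G; F] holding=B

towers=[A/D; E/C/G; F] holding=B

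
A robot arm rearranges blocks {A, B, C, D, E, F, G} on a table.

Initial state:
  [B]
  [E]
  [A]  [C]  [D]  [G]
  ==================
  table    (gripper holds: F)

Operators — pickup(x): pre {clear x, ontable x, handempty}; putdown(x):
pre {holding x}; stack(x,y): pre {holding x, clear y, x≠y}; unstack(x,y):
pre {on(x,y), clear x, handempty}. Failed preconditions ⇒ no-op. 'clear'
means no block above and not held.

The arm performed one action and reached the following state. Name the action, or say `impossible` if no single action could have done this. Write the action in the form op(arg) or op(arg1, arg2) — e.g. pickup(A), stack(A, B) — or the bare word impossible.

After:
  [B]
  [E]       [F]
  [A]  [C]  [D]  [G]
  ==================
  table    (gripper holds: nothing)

stack(F, D)

target: towers=[A/E/B; C; D/F; G] holding=-
        putdown(F) → towers=[A/E/B; C; D; F; G] holding=-
       stack(F, B) → towers=[A/E/B/F; C; D; G] holding=-
       stack(F, G) → towers=[A/E/B; C; D; G/F] holding=-
       stack(F, D) → towers=[A/E/B; C; D/F; G] holding=-  ← match
       stack(F, C) → towers=[A/E/B; C/F; D; G] holding=-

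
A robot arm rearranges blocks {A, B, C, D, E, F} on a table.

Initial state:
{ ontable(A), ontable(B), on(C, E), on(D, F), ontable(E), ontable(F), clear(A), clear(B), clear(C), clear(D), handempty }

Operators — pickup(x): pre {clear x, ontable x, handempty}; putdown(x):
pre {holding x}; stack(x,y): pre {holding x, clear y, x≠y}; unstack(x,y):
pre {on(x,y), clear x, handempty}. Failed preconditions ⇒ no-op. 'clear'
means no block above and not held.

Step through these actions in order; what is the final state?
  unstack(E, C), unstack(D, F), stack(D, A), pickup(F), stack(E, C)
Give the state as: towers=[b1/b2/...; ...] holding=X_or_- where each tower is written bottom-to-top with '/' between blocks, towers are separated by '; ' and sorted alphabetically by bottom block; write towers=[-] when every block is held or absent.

step 1 (unstack(E, C)) [no-op]: towers=[A; B; E/C; F/D] holding=-
step 2 (unstack(D, F)): towers=[A; B; E/C; F] holding=D
step 3 (stack(D, A)): towers=[A/D; B; E/C; F] holding=-
step 4 (pickup(F)): towers=[A/D; B; E/C] holding=F
step 5 (stack(E, C)) [no-op]: towers=[A/D; B; E/C] holding=F

towers=[A/D; B; E/C] holding=F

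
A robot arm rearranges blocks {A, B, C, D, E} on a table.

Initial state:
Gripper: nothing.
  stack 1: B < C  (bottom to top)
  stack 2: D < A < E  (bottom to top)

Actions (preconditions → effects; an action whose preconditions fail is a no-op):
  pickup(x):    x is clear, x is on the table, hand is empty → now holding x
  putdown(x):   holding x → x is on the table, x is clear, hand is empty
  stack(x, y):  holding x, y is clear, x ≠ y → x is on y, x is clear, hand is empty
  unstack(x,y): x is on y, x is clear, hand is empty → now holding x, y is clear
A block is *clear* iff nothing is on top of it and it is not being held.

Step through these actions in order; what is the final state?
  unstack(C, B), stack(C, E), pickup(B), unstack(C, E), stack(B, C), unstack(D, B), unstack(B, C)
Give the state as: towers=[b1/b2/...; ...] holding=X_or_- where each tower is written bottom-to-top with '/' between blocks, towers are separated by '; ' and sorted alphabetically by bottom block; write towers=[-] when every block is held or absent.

step 1 (unstack(C, B)): towers=[B; D/A/E] holding=C
step 2 (stack(C, E)): towers=[B; D/A/E/C] holding=-
step 3 (pickup(B)): towers=[D/A/E/C] holding=B
step 4 (unstack(C, E)) [no-op]: towers=[D/A/E/C] holding=B
step 5 (stack(B, C)): towers=[D/A/E/C/B] holding=-
step 6 (unstack(D, B)) [no-op]: towers=[D/A/E/C/B] holding=-
step 7 (unstack(B, C)): towers=[D/A/E/C] holding=B

towers=[D/A/E/C] holding=B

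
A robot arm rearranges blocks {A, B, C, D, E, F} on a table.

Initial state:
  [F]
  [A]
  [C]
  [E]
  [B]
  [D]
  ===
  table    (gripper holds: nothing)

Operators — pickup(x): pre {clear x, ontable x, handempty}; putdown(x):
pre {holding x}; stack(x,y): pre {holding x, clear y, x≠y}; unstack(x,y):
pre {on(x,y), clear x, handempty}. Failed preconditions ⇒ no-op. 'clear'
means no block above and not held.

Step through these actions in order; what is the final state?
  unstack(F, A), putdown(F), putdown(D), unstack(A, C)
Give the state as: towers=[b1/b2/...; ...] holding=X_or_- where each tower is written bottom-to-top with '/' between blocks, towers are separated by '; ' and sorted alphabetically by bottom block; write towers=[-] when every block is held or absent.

step 1 (unstack(F, A)): towers=[D/B/E/C/A] holding=F
step 2 (putdown(F)): towers=[D/B/E/C/A; F] holding=-
step 3 (putdown(D)) [no-op]: towers=[D/B/E/C/A; F] holding=-
step 4 (unstack(A, C)): towers=[D/B/E/C; F] holding=A

towers=[D/B/E/C; F] holding=A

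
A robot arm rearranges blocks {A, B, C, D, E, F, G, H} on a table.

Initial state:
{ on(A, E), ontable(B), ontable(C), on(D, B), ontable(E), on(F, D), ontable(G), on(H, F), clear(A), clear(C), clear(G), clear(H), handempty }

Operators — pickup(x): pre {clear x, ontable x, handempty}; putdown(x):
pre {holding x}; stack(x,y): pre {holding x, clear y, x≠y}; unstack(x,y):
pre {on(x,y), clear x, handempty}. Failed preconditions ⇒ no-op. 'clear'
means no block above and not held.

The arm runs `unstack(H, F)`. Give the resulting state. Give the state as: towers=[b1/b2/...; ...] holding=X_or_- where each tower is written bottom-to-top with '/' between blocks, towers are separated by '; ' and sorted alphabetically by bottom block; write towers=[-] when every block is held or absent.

towers=[B/D/F; C; E/A; G] holding=H

before: towers=[B/D/F/H; C; E/A; G] holding=-
pre[unstack(H, F)]: on(H,F) yes, clear(H) yes, handempty yes
all met → apply unstack(H, F)
after:  towers=[B/D/F; C; E/A; G] holding=H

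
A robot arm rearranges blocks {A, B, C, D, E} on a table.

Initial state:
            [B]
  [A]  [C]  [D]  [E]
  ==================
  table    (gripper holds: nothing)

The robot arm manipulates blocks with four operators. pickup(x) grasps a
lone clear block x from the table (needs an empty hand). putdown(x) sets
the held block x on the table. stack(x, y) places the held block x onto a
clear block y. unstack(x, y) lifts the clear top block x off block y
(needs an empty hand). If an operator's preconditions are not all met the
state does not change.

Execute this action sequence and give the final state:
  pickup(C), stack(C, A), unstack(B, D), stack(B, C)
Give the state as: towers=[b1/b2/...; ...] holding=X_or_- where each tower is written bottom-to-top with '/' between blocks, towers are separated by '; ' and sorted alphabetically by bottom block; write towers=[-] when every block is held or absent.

towers=[A/C/B; D; E] holding=-

step 1 (pickup(C)): towers=[A; D/B; E] holding=C
step 2 (stack(C, A)): towers=[A/C; D/B; E] holding=-
step 3 (unstack(B, D)): towers=[A/C; D; E] holding=B
step 4 (stack(B, C)): towers=[A/C/B; D; E] holding=-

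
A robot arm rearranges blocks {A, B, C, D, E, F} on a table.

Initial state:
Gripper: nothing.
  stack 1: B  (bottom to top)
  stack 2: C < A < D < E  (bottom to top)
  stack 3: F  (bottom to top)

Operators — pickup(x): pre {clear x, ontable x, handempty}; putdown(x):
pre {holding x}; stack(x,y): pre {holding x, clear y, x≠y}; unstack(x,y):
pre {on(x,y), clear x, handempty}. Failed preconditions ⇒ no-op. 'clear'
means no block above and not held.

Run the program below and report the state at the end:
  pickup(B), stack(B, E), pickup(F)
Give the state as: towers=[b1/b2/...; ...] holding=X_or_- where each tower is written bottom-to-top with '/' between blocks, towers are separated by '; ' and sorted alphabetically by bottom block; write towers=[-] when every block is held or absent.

towers=[C/A/D/E/B] holding=F

step 1 (pickup(B)): towers=[C/A/D/E; F] holding=B
step 2 (stack(B, E)): towers=[C/A/D/E/B; F] holding=-
step 3 (pickup(F)): towers=[C/A/D/E/B] holding=F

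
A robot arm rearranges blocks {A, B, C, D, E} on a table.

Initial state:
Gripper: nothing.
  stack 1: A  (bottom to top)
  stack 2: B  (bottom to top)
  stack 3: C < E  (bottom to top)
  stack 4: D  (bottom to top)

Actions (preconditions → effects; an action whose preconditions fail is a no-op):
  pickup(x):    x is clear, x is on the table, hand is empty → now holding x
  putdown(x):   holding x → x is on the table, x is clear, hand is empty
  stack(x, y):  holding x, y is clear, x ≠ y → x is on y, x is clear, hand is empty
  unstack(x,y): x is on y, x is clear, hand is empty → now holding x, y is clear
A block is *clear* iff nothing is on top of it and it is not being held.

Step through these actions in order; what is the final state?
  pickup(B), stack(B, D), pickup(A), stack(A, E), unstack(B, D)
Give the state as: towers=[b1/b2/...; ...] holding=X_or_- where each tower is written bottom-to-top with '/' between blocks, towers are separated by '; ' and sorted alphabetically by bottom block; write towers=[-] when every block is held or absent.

step 1 (pickup(B)): towers=[A; C/E; D] holding=B
step 2 (stack(B, D)): towers=[A; C/E; D/B] holding=-
step 3 (pickup(A)): towers=[C/E; D/B] holding=A
step 4 (stack(A, E)): towers=[C/E/A; D/B] holding=-
step 5 (unstack(B, D)): towers=[C/E/A; D] holding=B

towers=[C/E/A; D] holding=B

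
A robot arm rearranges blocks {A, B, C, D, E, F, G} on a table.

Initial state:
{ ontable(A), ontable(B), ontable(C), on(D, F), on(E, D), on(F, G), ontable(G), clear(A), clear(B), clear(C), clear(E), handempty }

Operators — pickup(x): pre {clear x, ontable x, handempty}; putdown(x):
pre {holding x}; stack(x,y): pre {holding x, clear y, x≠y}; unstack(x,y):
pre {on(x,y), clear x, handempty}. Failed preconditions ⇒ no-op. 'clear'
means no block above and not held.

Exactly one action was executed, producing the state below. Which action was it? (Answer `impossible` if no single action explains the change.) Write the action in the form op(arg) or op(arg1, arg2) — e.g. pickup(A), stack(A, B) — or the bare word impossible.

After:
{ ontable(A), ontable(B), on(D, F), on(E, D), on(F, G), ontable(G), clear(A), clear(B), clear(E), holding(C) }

target: towers=[A; B; G/F/D/E] holding=C
         pickup(B) → towers=[A; C; G/F/D/E] holding=B
         pickup(A) → towers=[B; C; G/F/D/E] holding=A
     unstack(E, D) → towers=[A; B; C; G/F/D] holding=E
         pickup(C) → towers=[A; B; G/F/D/E] holding=C  ← match

pickup(C)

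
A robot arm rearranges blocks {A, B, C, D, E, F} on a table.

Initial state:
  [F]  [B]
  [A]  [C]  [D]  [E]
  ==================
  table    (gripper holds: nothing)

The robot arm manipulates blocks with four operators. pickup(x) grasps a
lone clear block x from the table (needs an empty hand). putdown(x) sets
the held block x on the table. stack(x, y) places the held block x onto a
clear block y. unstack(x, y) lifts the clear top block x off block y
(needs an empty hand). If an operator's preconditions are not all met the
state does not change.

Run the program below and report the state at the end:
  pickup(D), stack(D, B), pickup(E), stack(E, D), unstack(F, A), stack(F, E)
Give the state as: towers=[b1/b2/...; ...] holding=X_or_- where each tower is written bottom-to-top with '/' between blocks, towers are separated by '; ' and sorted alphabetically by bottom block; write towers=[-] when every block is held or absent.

step 1 (pickup(D)): towers=[A/F; C/B; E] holding=D
step 2 (stack(D, B)): towers=[A/F; C/B/D; E] holding=-
step 3 (pickup(E)): towers=[A/F; C/B/D] holding=E
step 4 (stack(E, D)): towers=[A/F; C/B/D/E] holding=-
step 5 (unstack(F, A)): towers=[A; C/B/D/E] holding=F
step 6 (stack(F, E)): towers=[A; C/B/D/E/F] holding=-

towers=[A; C/B/D/E/F] holding=-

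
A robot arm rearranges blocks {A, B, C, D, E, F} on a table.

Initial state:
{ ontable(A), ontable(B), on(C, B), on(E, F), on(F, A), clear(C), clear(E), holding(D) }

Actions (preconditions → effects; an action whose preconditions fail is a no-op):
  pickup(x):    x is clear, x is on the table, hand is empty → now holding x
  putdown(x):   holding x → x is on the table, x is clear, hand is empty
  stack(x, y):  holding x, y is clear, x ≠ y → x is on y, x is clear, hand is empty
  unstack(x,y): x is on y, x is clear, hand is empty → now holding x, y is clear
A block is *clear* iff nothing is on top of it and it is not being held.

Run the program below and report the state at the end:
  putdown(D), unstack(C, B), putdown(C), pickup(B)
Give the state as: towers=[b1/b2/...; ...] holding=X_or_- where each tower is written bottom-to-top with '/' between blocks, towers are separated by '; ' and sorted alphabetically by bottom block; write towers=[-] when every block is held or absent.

step 1 (putdown(D)): towers=[A/F/E; B/C; D] holding=-
step 2 (unstack(C, B)): towers=[A/F/E; B; D] holding=C
step 3 (putdown(C)): towers=[A/F/E; B; C; D] holding=-
step 4 (pickup(B)): towers=[A/F/E; C; D] holding=B

towers=[A/F/E; C; D] holding=B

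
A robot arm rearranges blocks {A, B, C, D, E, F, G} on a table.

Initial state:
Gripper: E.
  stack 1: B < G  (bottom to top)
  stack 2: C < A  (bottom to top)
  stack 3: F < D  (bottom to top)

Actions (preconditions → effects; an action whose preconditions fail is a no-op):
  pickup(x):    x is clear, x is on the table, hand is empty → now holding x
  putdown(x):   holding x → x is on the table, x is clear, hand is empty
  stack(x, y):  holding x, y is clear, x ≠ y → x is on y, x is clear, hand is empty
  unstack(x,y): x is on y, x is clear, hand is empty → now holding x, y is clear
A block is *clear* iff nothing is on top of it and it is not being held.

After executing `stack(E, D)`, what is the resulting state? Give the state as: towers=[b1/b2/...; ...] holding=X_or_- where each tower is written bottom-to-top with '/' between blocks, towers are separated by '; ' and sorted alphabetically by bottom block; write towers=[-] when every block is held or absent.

towers=[B/G; C/A; F/D/E] holding=-

before: towers=[B/G; C/A; F/D] holding=E
pre[stack(E, D)]: holding(E) ✓, clear(D) ✓, E≠D ✓
all met → apply stack(E, D)
after:  towers=[B/G; C/A; F/D/E] holding=-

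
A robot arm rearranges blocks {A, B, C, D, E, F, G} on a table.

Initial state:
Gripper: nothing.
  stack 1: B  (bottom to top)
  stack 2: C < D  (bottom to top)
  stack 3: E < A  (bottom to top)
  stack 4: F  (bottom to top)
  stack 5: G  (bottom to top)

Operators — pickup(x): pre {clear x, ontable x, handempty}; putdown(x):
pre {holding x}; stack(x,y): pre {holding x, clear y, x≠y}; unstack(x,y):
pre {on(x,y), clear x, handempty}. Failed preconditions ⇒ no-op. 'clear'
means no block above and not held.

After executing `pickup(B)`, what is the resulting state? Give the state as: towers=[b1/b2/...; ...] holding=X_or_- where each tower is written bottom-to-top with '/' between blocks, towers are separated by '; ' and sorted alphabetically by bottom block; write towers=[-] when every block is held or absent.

towers=[C/D; E/A; F; G] holding=B

before: towers=[B; C/D; E/A; F; G] holding=-
pre[pickup(B)]: clear(B) yes, ontable(B) yes, handempty yes
all met → apply pickup(B)
after:  towers=[C/D; E/A; F; G] holding=B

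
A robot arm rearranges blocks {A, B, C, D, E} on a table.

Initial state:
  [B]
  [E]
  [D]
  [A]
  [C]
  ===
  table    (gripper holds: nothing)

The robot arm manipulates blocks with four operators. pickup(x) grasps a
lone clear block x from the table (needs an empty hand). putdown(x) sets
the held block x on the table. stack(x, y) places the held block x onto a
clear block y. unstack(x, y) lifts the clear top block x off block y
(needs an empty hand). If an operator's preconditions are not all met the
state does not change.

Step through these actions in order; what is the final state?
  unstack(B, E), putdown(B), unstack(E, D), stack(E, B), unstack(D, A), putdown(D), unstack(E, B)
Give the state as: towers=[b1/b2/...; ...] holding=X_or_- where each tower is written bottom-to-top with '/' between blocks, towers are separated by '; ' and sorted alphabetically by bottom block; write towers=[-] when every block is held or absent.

step 1 (unstack(B, E)): towers=[C/A/D/E] holding=B
step 2 (putdown(B)): towers=[B; C/A/D/E] holding=-
step 3 (unstack(E, D)): towers=[B; C/A/D] holding=E
step 4 (stack(E, B)): towers=[B/E; C/A/D] holding=-
step 5 (unstack(D, A)): towers=[B/E; C/A] holding=D
step 6 (putdown(D)): towers=[B/E; C/A; D] holding=-
step 7 (unstack(E, B)): towers=[B; C/A; D] holding=E

towers=[B; C/A; D] holding=E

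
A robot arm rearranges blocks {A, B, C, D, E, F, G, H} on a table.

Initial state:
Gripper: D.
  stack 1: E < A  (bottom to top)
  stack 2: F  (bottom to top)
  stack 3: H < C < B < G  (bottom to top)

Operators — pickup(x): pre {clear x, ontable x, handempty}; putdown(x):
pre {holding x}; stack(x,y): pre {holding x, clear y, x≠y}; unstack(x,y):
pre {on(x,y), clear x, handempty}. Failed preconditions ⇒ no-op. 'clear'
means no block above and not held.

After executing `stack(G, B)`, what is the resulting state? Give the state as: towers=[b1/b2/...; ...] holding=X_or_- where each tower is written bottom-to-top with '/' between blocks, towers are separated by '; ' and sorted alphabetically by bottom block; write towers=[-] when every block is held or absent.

before: towers=[E/A; F; H/C/B/G] holding=D
pre[stack(G, B)]: holding(G) ✗, clear(B) ✗, G≠B ✓
holding(G), clear(B) unmet → stack(G, B) is a no-op
after:  towers=[E/A; F; H/C/B/G] holding=D

towers=[E/A; F; H/C/B/G] holding=D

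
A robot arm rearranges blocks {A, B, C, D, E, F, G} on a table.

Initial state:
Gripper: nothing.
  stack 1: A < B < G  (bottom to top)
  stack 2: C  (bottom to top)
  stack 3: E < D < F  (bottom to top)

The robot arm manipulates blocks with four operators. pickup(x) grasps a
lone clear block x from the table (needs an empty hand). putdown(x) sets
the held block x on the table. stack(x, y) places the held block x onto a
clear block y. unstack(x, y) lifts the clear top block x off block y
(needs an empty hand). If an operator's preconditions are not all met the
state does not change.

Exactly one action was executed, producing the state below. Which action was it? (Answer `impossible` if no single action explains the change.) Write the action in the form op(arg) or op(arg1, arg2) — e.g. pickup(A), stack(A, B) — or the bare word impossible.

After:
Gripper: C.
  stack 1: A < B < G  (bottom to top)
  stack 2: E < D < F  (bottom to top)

target: towers=[A/B/G; E/D/F] holding=C
     unstack(F, D) → towers=[A/B/G; C; E/D] holding=F
     unstack(G, B) → towers=[A/B; C; E/D/F] holding=G
         pickup(C) → towers=[A/B/G; E/D/F] holding=C  ← match

pickup(C)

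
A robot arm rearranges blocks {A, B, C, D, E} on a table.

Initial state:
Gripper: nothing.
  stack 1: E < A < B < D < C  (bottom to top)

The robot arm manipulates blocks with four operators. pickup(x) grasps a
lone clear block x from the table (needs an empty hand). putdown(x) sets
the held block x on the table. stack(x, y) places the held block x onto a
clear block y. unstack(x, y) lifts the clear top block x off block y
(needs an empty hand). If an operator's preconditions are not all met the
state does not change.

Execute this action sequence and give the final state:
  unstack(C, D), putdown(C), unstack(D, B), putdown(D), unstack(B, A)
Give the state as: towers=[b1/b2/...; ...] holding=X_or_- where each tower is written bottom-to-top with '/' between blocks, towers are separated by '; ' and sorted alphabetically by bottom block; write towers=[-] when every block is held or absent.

towers=[C; D; E/A] holding=B

step 1 (unstack(C, D)): towers=[E/A/B/D] holding=C
step 2 (putdown(C)): towers=[C; E/A/B/D] holding=-
step 3 (unstack(D, B)): towers=[C; E/A/B] holding=D
step 4 (putdown(D)): towers=[C; D; E/A/B] holding=-
step 5 (unstack(B, A)): towers=[C; D; E/A] holding=B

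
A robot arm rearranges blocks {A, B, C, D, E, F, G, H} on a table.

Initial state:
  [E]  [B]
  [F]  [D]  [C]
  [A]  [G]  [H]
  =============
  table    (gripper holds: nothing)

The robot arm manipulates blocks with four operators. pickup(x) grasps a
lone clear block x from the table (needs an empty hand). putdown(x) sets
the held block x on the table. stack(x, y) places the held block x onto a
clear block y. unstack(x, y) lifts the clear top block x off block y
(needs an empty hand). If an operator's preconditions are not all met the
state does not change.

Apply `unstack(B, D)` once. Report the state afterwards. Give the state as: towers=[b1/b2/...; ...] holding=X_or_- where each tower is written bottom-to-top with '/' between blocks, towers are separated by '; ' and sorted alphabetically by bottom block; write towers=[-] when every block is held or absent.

towers=[A/F/E; G/D; H/C] holding=B

before: towers=[A/F/E; G/D/B; H/C] holding=-
pre[unstack(B, D)]: on(B,D) yes, clear(B) yes, handempty yes
all met → apply unstack(B, D)
after:  towers=[A/F/E; G/D; H/C] holding=B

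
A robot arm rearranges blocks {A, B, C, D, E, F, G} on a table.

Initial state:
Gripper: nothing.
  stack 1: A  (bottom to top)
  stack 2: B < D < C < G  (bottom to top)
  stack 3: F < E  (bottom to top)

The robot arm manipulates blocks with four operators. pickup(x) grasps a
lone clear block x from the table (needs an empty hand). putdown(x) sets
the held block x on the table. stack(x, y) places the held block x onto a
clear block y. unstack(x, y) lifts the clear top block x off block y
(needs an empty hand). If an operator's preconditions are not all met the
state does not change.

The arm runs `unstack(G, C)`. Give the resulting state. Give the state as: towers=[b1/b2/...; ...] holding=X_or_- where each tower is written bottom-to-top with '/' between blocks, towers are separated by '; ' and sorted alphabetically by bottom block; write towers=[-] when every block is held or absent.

towers=[A; B/D/C; F/E] holding=G

before: towers=[A; B/D/C/G; F/E] holding=-
pre[unstack(G, C)]: on(G,C) ✓, clear(G) ✓, handempty ✓
all met → apply unstack(G, C)
after:  towers=[A; B/D/C; F/E] holding=G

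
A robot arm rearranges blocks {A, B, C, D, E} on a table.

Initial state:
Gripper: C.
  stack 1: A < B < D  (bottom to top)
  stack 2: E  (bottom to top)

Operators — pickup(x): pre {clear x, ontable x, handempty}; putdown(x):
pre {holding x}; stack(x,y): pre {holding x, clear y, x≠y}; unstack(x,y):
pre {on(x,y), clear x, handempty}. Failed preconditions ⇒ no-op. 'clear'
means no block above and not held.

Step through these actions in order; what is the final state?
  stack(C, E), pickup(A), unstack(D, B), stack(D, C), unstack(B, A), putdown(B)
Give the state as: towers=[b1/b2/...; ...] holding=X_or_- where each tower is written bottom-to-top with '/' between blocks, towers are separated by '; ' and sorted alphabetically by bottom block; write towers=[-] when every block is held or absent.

towers=[A; B; E/C/D] holding=-

step 1 (stack(C, E)): towers=[A/B/D; E/C] holding=-
step 2 (pickup(A)) [no-op]: towers=[A/B/D; E/C] holding=-
step 3 (unstack(D, B)): towers=[A/B; E/C] holding=D
step 4 (stack(D, C)): towers=[A/B; E/C/D] holding=-
step 5 (unstack(B, A)): towers=[A; E/C/D] holding=B
step 6 (putdown(B)): towers=[A; B; E/C/D] holding=-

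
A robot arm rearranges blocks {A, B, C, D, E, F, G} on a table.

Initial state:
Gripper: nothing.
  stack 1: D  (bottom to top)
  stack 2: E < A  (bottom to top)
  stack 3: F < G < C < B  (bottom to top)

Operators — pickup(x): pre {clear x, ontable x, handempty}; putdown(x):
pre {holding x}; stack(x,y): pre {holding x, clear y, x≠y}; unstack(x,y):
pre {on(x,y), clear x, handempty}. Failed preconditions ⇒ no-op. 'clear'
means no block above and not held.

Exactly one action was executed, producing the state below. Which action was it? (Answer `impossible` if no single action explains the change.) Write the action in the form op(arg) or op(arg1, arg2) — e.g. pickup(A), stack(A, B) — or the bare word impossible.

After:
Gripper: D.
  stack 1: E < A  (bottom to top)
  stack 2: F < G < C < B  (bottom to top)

pickup(D)

target: towers=[E/A; F/G/C/B] holding=D
     unstack(B, C) → towers=[D; E/A; F/G/C] holding=B
         pickup(D) → towers=[E/A; F/G/C/B] holding=D  ← match
     unstack(A, E) → towers=[D; E; F/G/C/B] holding=A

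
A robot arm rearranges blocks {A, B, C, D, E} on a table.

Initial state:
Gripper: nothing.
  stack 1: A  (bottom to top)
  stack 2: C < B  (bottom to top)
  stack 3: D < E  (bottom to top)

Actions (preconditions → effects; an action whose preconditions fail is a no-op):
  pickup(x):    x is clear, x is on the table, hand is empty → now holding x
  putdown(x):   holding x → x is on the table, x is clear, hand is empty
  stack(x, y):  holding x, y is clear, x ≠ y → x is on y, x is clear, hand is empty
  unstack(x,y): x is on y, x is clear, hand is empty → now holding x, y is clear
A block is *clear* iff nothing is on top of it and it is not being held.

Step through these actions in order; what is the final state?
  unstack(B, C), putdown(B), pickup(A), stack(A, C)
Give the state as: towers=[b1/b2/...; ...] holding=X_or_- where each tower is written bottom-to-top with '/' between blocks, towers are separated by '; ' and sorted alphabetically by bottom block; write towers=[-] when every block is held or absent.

towers=[B; C/A; D/E] holding=-

step 1 (unstack(B, C)): towers=[A; C; D/E] holding=B
step 2 (putdown(B)): towers=[A; B; C; D/E] holding=-
step 3 (pickup(A)): towers=[B; C; D/E] holding=A
step 4 (stack(A, C)): towers=[B; C/A; D/E] holding=-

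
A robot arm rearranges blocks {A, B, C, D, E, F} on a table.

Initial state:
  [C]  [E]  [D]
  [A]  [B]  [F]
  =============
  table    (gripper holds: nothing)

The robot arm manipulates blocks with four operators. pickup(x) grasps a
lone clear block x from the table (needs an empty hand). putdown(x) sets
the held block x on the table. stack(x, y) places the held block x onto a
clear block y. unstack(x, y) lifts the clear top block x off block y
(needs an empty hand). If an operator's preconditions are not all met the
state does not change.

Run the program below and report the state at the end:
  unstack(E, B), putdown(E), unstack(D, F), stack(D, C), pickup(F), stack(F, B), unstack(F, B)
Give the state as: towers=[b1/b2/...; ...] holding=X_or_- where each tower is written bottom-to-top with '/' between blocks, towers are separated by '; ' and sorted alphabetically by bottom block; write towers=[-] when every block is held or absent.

towers=[A/C/D; B; E] holding=F

step 1 (unstack(E, B)): towers=[A/C; B; F/D] holding=E
step 2 (putdown(E)): towers=[A/C; B; E; F/D] holding=-
step 3 (unstack(D, F)): towers=[A/C; B; E; F] holding=D
step 4 (stack(D, C)): towers=[A/C/D; B; E; F] holding=-
step 5 (pickup(F)): towers=[A/C/D; B; E] holding=F
step 6 (stack(F, B)): towers=[A/C/D; B/F; E] holding=-
step 7 (unstack(F, B)): towers=[A/C/D; B; E] holding=F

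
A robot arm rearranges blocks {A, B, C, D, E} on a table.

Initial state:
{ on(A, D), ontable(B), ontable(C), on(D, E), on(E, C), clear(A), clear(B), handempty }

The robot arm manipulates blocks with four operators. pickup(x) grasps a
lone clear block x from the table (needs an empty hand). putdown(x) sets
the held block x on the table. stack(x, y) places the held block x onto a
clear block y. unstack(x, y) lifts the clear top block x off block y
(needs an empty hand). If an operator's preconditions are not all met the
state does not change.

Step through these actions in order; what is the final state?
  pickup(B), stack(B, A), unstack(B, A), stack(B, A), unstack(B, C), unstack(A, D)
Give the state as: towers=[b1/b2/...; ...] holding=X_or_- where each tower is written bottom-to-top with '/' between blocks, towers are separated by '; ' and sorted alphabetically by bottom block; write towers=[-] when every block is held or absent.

step 1 (pickup(B)): towers=[C/E/D/A] holding=B
step 2 (stack(B, A)): towers=[C/E/D/A/B] holding=-
step 3 (unstack(B, A)): towers=[C/E/D/A] holding=B
step 4 (stack(B, A)): towers=[C/E/D/A/B] holding=-
step 5 (unstack(B, C)) [no-op]: towers=[C/E/D/A/B] holding=-
step 6 (unstack(A, D)) [no-op]: towers=[C/E/D/A/B] holding=-

towers=[C/E/D/A/B] holding=-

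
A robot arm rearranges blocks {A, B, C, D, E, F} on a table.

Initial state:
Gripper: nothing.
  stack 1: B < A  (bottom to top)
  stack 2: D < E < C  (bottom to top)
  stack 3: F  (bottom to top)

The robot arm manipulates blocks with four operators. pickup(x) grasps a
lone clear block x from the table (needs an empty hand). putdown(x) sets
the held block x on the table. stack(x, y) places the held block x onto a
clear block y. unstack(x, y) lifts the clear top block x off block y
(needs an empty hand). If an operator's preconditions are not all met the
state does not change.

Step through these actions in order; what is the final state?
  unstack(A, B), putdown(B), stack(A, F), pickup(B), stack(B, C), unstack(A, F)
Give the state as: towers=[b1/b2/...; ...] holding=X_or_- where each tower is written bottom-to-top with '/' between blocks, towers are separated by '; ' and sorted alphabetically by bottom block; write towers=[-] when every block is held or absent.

towers=[D/E/C/B; F] holding=A

step 1 (unstack(A, B)): towers=[B; D/E/C; F] holding=A
step 2 (putdown(B)) [no-op]: towers=[B; D/E/C; F] holding=A
step 3 (stack(A, F)): towers=[B; D/E/C; F/A] holding=-
step 4 (pickup(B)): towers=[D/E/C; F/A] holding=B
step 5 (stack(B, C)): towers=[D/E/C/B; F/A] holding=-
step 6 (unstack(A, F)): towers=[D/E/C/B; F] holding=A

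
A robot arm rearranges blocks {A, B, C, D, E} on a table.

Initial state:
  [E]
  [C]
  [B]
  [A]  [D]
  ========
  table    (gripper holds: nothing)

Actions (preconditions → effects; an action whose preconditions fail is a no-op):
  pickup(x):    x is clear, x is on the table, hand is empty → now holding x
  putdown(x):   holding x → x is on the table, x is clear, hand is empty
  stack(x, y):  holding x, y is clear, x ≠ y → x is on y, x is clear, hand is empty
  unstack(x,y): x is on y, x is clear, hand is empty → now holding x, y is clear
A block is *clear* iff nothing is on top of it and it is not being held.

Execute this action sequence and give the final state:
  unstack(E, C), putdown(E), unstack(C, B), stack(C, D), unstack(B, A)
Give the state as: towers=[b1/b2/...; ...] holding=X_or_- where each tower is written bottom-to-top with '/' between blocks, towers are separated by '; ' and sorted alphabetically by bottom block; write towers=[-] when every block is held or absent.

step 1 (unstack(E, C)): towers=[A/B/C; D] holding=E
step 2 (putdown(E)): towers=[A/B/C; D; E] holding=-
step 3 (unstack(C, B)): towers=[A/B; D; E] holding=C
step 4 (stack(C, D)): towers=[A/B; D/C; E] holding=-
step 5 (unstack(B, A)): towers=[A; D/C; E] holding=B

towers=[A; D/C; E] holding=B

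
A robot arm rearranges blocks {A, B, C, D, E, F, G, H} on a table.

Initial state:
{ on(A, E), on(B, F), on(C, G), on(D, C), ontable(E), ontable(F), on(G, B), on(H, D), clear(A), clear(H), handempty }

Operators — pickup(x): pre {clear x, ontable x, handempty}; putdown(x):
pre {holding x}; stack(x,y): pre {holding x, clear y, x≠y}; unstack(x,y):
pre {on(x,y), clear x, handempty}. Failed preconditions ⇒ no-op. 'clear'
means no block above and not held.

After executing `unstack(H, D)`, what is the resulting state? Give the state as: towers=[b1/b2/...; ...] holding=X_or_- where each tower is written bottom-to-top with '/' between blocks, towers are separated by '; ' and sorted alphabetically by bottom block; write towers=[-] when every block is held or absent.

before: towers=[E/A; F/B/G/C/D/H] holding=-
pre[unstack(H, D)]: on(H,D) ✓, clear(H) ✓, handempty ✓
all met → apply unstack(H, D)
after:  towers=[E/A; F/B/G/C/D] holding=H

towers=[E/A; F/B/G/C/D] holding=H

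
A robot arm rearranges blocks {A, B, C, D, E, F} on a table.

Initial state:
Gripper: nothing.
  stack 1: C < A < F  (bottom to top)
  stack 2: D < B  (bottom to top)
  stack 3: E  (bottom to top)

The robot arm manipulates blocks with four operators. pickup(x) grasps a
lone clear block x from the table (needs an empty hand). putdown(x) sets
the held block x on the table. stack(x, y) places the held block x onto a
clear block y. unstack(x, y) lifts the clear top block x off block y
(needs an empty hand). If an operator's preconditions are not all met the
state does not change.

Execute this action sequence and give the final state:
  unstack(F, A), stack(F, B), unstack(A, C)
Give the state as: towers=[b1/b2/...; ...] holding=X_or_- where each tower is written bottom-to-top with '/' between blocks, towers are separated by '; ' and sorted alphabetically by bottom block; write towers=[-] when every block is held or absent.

step 1 (unstack(F, A)): towers=[C/A; D/B; E] holding=F
step 2 (stack(F, B)): towers=[C/A; D/B/F; E] holding=-
step 3 (unstack(A, C)): towers=[C; D/B/F; E] holding=A

towers=[C; D/B/F; E] holding=A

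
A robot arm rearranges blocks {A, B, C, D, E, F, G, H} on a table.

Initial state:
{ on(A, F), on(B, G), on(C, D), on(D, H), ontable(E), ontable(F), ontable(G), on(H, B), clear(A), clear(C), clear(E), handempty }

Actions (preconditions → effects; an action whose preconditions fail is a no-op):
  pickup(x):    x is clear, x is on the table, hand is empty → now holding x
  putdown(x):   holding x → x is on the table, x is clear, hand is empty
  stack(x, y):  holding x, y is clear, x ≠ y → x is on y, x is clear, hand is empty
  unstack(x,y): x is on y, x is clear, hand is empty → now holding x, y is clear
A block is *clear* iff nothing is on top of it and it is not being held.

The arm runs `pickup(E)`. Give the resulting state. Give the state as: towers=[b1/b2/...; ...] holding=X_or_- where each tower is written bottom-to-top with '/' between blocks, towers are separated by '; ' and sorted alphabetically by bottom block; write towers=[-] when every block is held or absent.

before: towers=[E; F/A; G/B/H/D/C] holding=-
pre[pickup(E)]: clear(E) ok, ontable(E) ok, handempty ok
all met → apply pickup(E)
after:  towers=[F/A; G/B/H/D/C] holding=E

towers=[F/A; G/B/H/D/C] holding=E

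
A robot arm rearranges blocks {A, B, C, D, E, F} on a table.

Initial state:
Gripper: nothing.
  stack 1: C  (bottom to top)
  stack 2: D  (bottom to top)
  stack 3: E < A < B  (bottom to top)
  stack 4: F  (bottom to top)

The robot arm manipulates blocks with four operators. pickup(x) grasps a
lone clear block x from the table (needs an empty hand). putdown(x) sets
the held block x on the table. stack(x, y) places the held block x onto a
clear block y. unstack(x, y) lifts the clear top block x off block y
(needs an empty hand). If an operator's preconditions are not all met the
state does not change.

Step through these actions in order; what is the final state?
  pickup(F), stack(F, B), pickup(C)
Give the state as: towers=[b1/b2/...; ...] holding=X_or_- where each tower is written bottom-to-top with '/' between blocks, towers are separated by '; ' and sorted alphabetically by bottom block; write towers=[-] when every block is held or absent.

step 1 (pickup(F)): towers=[C; D; E/A/B] holding=F
step 2 (stack(F, B)): towers=[C; D; E/A/B/F] holding=-
step 3 (pickup(C)): towers=[D; E/A/B/F] holding=C

towers=[D; E/A/B/F] holding=C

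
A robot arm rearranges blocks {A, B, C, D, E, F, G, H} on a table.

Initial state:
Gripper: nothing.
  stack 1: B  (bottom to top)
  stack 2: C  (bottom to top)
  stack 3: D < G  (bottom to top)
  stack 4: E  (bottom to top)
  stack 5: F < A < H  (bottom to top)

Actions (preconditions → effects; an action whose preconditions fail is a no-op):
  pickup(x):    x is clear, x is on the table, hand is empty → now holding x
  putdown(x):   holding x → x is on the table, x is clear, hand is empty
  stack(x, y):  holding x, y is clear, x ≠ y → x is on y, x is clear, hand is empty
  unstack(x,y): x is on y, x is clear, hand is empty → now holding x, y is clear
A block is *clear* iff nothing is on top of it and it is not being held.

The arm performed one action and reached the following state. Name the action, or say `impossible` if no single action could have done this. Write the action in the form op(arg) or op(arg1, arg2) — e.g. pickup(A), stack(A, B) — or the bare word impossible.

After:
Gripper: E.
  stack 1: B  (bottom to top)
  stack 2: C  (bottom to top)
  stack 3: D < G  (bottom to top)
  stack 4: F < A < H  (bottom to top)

target: towers=[B; C; D/G; F/A/H] holding=E
     unstack(G, D) → towers=[B; C; D; E; F/A/H] holding=G
         pickup(E) → towers=[B; C; D/G; F/A/H] holding=E  ← match
     unstack(H, A) → towers=[B; C; D/G; E; F/A] holding=H
         pickup(B) → towers=[C; D/G; E; F/A/H] holding=B
         pickup(C) → towers=[B; D/G; E; F/A/H] holding=C

pickup(E)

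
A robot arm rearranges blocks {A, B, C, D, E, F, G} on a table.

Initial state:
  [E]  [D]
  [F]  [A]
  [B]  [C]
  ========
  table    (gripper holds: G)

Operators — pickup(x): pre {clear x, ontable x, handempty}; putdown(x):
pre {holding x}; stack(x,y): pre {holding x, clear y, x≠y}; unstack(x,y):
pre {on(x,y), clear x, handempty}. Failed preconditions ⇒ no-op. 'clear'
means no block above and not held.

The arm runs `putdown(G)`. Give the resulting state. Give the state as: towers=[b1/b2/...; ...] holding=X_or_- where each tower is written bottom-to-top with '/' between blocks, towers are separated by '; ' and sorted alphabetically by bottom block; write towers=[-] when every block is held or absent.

before: towers=[B/F/E; C/A/D] holding=G
pre[putdown(G)]: holding(G) ✓
all met → apply putdown(G)
after:  towers=[B/F/E; C/A/D; G] holding=-

towers=[B/F/E; C/A/D; G] holding=-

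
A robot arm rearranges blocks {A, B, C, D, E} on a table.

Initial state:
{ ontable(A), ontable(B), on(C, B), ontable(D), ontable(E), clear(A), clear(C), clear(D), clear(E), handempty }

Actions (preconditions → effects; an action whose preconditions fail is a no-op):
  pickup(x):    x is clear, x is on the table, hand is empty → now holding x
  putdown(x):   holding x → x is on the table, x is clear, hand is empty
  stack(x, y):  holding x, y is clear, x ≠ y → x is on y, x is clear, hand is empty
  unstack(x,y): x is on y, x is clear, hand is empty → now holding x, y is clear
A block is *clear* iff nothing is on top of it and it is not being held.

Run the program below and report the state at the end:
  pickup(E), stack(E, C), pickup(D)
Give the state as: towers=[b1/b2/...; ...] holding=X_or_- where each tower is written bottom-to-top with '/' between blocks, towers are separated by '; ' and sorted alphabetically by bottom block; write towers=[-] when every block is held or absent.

towers=[A; B/C/E] holding=D

step 1 (pickup(E)): towers=[A; B/C; D] holding=E
step 2 (stack(E, C)): towers=[A; B/C/E; D] holding=-
step 3 (pickup(D)): towers=[A; B/C/E] holding=D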